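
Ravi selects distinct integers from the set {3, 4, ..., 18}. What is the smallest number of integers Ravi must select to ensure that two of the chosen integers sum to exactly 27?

12

Group the elements by complementary pair {x, 27−x}: {9,18}, {10,17}, {11,16}, …, giving 5 two-element pairs and 6 integers whose partner 27−x falls outside [3,18].
By pigeonhole, treating each of those 11 groups as a pigeonhole, one can pick one integer per group — 11 integers — with no two summing to 27.
The 12th integer lands in an occupied pair, forcing a sum of 27.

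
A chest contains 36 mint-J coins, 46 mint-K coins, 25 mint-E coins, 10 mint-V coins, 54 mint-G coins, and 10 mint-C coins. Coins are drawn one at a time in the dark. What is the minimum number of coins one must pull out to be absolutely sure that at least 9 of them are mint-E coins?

In the worst case for collecting mint-E coins, every non-mint-E coin comes out first.
There are 36 + 46 + 10 + 54 + 10 = 156 non-mint-E coins altogether.
After those, each further coin must be mint-E, so 156 + 9 = 165 draws guarantee 9 mint-E coins.

165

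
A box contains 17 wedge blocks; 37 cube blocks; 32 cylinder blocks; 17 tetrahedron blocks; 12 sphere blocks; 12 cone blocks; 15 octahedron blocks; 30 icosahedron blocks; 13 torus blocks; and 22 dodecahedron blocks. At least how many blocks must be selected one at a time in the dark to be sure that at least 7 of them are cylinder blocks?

In the worst case for collecting cylinder blocks, every non-cylinder block comes out first.
There are 17 + 37 + 17 + 12 + 12 + 15 + 30 + 13 + 22 = 175 non-cylinder blocks altogether.
After those, each further block must be cylinder, so 175 + 7 = 182 draws guarantee 7 cylinder blocks.

182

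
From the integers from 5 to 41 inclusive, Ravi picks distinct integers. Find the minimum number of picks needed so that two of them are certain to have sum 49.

21

Group the elements by complementary pair {x, 49−x}: {8,41}, {9,40}, {10,39}, …, giving 17 two-element pairs and 3 integers whose partner 49−x falls outside [5,41].
Treating each of those 20 groups as a pigeonhole, one can pick one integer per group — 20 integers — with no two summing to 49.
The 21st integer lands in an occupied pair, forcing a sum of 49.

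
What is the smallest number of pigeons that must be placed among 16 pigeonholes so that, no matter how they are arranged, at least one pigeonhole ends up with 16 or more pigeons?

241

With 240 pigeons one could put exactly 15 in each of the 16 pigeonholes, and no pigeonhole would reach 16.
One more pigeon must land in a pigeonhole that already has 15, giving it 16.
So 16 × 15 + 1 = 241 pigeons are required.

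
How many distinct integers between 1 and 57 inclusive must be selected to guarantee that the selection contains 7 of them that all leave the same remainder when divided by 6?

By the pigeonhole principle, the 6 residue classes mod 6 are the pigeonholes.
With 36 integers one could put 6 in each residue class and have no class reach 7.
The 37th integer pushes some class to 7, so 6·6 + 1 = 37.

37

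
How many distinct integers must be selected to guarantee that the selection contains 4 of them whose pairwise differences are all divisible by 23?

Integers whose pairwise differences are multiples of 23 are exactly those sharing a remainder mod 23. The 23 residue classes mod 23 are the pigeonholes.
With 69 integers one could put 3 in each residue class and have no class reach 4.
The 70th integer pushes some class to 4, so 23·3 + 1 = 70.

70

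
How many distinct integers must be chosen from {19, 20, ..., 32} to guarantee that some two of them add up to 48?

A set avoiding the sum 48 can contain at most one of each pair {x, 48−x}, plus the 4 elements whose complement lies outside the range or equal to its own complement.
The integers 24, …, 32 (9 of them) are such a set: any two sum to at least 24+25 = 49 > 48.
Any 10th integer completes one of the 5 pairs, so 10 choices force a sum of 48.

10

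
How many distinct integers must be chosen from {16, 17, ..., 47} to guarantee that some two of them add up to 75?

23

A set avoiding the sum 75 can contain at most one of each pair {x, 75−x}, plus the 12 elements whose complement lies outside the range.
The integers 16, …, 37 (22 of them) are such a set: any two sum to at least 16+17 = 33 and at most 36+37 = 73 < 75.
Any 23rd integer completes one of the 10 pairs, so 23 choices force a sum of 75.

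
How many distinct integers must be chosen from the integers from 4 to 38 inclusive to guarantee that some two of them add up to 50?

A set avoiding the sum 50 can contain at most one of each pair {x, 50−x}, plus the 9 elements whose complement lies outside the range or equal to its own complement.
The integers 4, …, 25 (22 of them) are such a set: any two sum to at least 4+5 = 9 and at most 24+25 = 49 < 50.
Any 23rd integer completes one of the 13 pairs, so 23 choices force a sum of 50.

23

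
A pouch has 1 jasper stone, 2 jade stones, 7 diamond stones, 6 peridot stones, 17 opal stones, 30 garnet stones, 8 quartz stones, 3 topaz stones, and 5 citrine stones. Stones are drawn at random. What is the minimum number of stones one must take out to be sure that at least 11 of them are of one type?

53

The 9 types are the holes; the stones drawn are the pigeons.
To avoid 11 of any one type, the worst case takes at most 10 of each type, or every stone of a type that has fewer than 10.
That gives 1 + 2 + 7 + 6 + 10 + 10 + 8 + 3 + 5 = 52 stones with no type reaching 11.
The next stone forces some type to 11, so 52 + 1 = 53.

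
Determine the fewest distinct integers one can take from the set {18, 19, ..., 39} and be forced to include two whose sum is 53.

14

Two chosen integers sum to 53 exactly when both halves of some pair {x, 53−x} with 18 ≤ x ≤ 53−x ≤ 35 are chosen — 9 such pairs.
The remaining 4 elements (those with no distinct partner in range) can never complete a 53-sum, so the worst case takes all of them and one from each pair: 4 + 9 = 13.
By the pigeonhole principle, the 14th integer has to be the second member of some pair, so 13 + 1 = 14.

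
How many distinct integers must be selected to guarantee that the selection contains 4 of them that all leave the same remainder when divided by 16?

49

By pigeonhole, the 16 residue classes mod 16 are the pigeonholes.
With 48 integers one could put 3 in each residue class and have no class reach 4.
The 49th integer pushes some class to 4, so 16·3 + 1 = 49.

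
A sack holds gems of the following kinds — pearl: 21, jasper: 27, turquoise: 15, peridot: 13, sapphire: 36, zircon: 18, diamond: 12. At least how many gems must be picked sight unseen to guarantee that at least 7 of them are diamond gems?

137

In the worst case for collecting diamond gems, every non-diamond gem comes out first.
There are 21 + 27 + 15 + 13 + 36 + 18 = 130 non-diamond gems altogether.
After those, each further gem must be diamond, so 130 + 7 = 137 draws guarantee 7 diamond gems.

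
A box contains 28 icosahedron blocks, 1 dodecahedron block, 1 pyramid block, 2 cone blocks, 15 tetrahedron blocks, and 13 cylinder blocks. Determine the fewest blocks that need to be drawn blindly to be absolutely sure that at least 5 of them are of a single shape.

Pigeonhole: the 6 shapes are the holes; the blocks drawn are the pigeons.
To avoid 5 of any one shape, the worst case takes at most 4 of each shape, or every block of a shape that has fewer than 4.
That gives 4 + 1 + 1 + 2 + 4 + 4 = 16 blocks with no shape reaching 5.
The next block forces some shape to 5, so 16 + 1 = 17.

17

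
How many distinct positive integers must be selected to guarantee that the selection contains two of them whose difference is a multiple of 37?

38

Integers whose pairwise differences are multiples of 37 are exactly those sharing a remainder mod 37. Pigeonhole: the 37 residue classes mod 37 are the pigeonholes.
With 37 integers one could put 1 in each residue class and have no class reach 2.
The 38th integer pushes some class to 2, so 37·1 + 1 = 38.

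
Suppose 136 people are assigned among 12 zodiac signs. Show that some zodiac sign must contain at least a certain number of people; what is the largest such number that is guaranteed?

By pigeonhole, the 12 zodiac signs are the holes and the 136 people are the pigeons.
If every zodiac sign held at most 11 people, the total would be at most 12 × 11 = 132, which is less than 136.
So some zodiac sign holds at least ⌈136/12⌉ = 12 people.

12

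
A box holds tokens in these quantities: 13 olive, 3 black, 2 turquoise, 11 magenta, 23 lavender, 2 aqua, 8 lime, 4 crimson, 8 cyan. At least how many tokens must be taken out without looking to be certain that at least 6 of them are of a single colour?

37

The 9 colours are the holes; the tokens drawn are the pigeons.
To avoid 6 of any one colour, the worst case takes at most 5 of each colour, or every token of a colour that has fewer than 5.
That gives 5 + 3 + 2 + 5 + 5 + 2 + 5 + 4 + 5 = 36 tokens with no colour reaching 6.
The next token forces some colour to 6, so 36 + 1 = 37.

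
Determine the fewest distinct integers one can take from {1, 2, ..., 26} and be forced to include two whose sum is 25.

Two chosen integers sum to 25 exactly when both halves of some pair {x, 25−x} with 1 ≤ x ≤ 25−x ≤ 24 are chosen — 12 such pairs.
The remaining 2 elements (those with no distinct partner in range) can never complete a 25-sum, so the worst case takes all of them and one from each pair: 2 + 12 = 14.
By the pigeonhole principle, the 15th integer has to be the second member of some pair, so 14 + 1 = 15.

15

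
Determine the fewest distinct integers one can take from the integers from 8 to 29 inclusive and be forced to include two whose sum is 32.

15

Two chosen integers sum to 32 exactly when both halves of some pair {x, 32−x} with 8 ≤ x ≤ 32−x ≤ 24 are chosen — 8 such pairs.
The remaining 6 elements (those with no distinct partner in range) can never complete a 32-sum, so the worst case takes all of them and one from each pair: 6 + 8 = 14.
The 15th integer has to be the second member of some pair, so 14 + 1 = 15.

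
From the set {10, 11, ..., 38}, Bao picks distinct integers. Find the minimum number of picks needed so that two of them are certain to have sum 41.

19

Two chosen integers sum to 41 exactly when both halves of some pair {x, 41−x} with 10 ≤ x ≤ 41−x ≤ 31 are chosen — 11 such pairs.
The remaining 7 elements (those with no distinct partner in range) can never complete a 41-sum, so the worst case takes all of them and one from each pair: 7 + 11 = 18.
The 19th integer has to be the second member of some pair, so 18 + 1 = 19.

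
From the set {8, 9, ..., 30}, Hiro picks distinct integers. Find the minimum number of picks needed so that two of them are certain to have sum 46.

Group the elements by complementary pair {x, 46−x}: {16,30}, {17,29}, {18,28}, …, giving 7 two-element pairs, the single value 23 (it cannot pair with itself since the integers are distinct), and 8 integers whose partner 46−x falls outside [8,30].
By the pigeonhole principle, treating each of those 16 groups as a pigeonhole, one can pick one integer per group — 16 integers — with no two summing to 46.
The 17th integer lands in an occupied pair, forcing a sum of 46.

17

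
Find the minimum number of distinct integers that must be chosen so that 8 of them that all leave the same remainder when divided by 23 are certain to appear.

162

The 23 residue classes mod 23 are the pigeonholes.
With 161 integers one could put 7 in each residue class and have no class reach 8.
The 162nd integer pushes some class to 8, so 23·7 + 1 = 162.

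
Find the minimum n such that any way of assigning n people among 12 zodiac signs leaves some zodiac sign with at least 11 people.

With 120 people one could put exactly 10 in each of the 12 zodiac signs, and no zodiac sign would reach 11.
One more person must land in a zodiac sign that already has 10, giving it 11.
So 12 × 10 + 1 = 121 people are required.

121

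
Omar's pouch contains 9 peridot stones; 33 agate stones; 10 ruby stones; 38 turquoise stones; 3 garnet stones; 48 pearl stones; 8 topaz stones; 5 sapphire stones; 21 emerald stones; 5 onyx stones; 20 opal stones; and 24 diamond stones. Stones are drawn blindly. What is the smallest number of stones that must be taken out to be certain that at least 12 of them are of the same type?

Pigeonhole: the 12 types are the holes; the stones drawn are the pigeons.
To avoid 12 of any one type, the worst case takes at most 11 of each type, or every stone of a type that has fewer than 11.
That gives 9 + 11 + 10 + 11 + 3 + 11 + 8 + 5 + 11 + 5 + 11 + 11 = 106 stones with no type reaching 12.
The next stone forces some type to 12, so 106 + 1 = 107.

107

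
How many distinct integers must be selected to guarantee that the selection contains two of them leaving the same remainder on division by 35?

36

The 35 residue classes mod 35 are the pigeonholes.
With 35 integers one could put 1 in each residue class and have no class reach 2.
The 36th integer pushes some class to 2, so 35·1 + 1 = 36.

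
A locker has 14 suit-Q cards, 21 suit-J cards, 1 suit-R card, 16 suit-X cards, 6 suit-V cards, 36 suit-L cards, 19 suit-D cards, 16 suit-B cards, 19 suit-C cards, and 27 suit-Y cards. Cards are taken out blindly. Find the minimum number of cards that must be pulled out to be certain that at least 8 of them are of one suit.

64

Pigeonhole: put each drawn card into a box by suit. The largest draw with every box below 8 takes min(count, 7) from each suit; suits with fewer than 7 contribute all they have.
Σ min(cᵢ, 7) = 7 + 7 + 1 + 7 + 6 + 7 + 7 + 7 + 7 + 7 = 63.
Draw number 63 + 1 = 64 must push one box to 8.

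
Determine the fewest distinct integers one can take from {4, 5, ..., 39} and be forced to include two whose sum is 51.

Two chosen integers sum to 51 exactly when both halves of some pair {x, 51−x} with 12 ≤ x ≤ 51−x ≤ 39 are chosen — 14 such pairs.
The remaining 8 elements (those with no distinct partner in range) can never complete a 51-sum, so the worst case takes all of them and one from each pair: 8 + 14 = 22.
By the pigeonhole principle, the 23rd integer has to be the second member of some pair, so 22 + 1 = 23.

23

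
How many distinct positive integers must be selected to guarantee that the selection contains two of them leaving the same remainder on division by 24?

Pigeonhole: the 24 residue classes mod 24 are the pigeonholes.
With 24 integers one could put 1 in each residue class and have no class reach 2.
The 25th integer pushes some class to 2, so 24·1 + 1 = 25.

25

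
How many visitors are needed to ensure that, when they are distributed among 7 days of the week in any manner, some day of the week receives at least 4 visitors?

With 21 visitors one could put exactly 3 in each of the 7 days of the week, and no day of the week would reach 4.
One more visitor must land in a day of the week that already has 3, giving it 4.
So 7 × 3 + 1 = 22 visitors are required.

22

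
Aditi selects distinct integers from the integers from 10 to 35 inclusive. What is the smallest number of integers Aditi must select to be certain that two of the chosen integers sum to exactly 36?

Group the elements by complementary pair {x, 36−x}: {10,26}, {11,25}, {12,24}, …, giving 8 two-element pairs; the single value 18 (it cannot pair with itself since the integers are distinct); and 9 integers whose partner 36−x falls outside [10,35].
Treating each of those 18 groups as a pigeonhole, one can pick one integer per group — 18 integers — with no two summing to 36.
The 19th integer lands in an occupied pair, forcing a sum of 36.

19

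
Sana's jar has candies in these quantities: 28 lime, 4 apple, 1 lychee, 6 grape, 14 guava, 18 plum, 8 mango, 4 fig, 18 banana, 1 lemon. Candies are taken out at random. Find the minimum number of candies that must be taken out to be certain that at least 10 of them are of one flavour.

61

Pigeonhole: put each drawn candy into a box by flavour. The largest draw with every box below 10 takes min(count, 9) from each flavour; flavours with fewer than 9 contribute all they have.
Σ min(cᵢ, 9) = 9 + 4 + 1 + 6 + 9 + 9 + 8 + 4 + 9 + 1 = 60.
Draw number 60 + 1 = 61 must push one box to 10.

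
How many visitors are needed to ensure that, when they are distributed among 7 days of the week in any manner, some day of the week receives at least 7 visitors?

43

With 42 visitors one could put exactly 6 in each of the 7 days of the week, and no day of the week would reach 7.
One more visitor must land in a day of the week that already has 6, giving it 7.
So 7 × 6 + 1 = 43 visitors are required.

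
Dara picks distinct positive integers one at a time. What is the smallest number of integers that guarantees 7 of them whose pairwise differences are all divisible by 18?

109

Integers whose pairwise differences are multiples of 18 are exactly those sharing a remainder mod 18. The 18 residue classes mod 18 are the pigeonholes.
With 108 integers one could put 6 in each residue class and have no class reach 7.
The 109th integer pushes some class to 7, so 18·6 + 1 = 109.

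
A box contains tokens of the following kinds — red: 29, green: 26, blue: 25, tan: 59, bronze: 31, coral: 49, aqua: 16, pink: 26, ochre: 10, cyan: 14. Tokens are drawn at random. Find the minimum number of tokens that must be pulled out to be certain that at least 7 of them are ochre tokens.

282

In the worst case for collecting ochre tokens, every non-ochre token comes out first.
There are 29 + 26 + 25 + 59 + 31 + 49 + 16 + 26 + 14 = 275 non-ochre tokens altogether.
After those, each further token must be ochre, so 275 + 7 = 282 draws guarantee 7 ochre tokens.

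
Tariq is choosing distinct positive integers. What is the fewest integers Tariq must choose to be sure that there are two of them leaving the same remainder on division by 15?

Pigeonhole: the 15 residue classes mod 15 are the pigeonholes.
With 15 integers one could put 1 in each residue class and have no class reach 2.
The 16th integer pushes some class to 2, so 15·1 + 1 = 16.

16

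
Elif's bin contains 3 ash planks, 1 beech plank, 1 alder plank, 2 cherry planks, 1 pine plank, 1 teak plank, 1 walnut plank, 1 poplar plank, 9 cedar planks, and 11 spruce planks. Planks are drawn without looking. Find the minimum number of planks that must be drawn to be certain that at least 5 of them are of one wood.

An adversary could hand out at most 4 planks per wood (8 woods run out sooner): 3 + 1 + 1 + 2 + 1 + 1 + 1 + 1 + 4 + 4 = 19 planks and still no wood has 5.
By the pigeonhole principle, one more plank lands in a wood already at 4, so 20 draws are enough and 19 are not.

20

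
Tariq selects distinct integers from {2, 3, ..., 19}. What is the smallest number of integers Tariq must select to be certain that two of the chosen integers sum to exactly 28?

14

Group the elements by complementary pair {x, 28−x}: {9,19}, {10,18}, {11,17}, …, giving 5 two-element pairs, the single value 14 (it cannot pair with itself since the integers are distinct), and 7 integers whose partner 28−x falls outside [2,19].
By pigeonhole, treating each of those 13 groups as a pigeonhole, one can pick one integer per group — 13 integers — with no two summing to 28.
The 14th integer lands in an occupied pair, forcing a sum of 28.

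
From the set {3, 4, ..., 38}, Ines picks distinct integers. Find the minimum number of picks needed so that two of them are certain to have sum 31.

24

A set avoiding the sum 31 can contain at most one of each pair {x, 31−x}, plus the 10 elements whose complement lies outside the range.
The integers 16, …, 38 (23 of them) are such a set: any two sum to at least 16+17 = 33 > 31.
By pigeonhole, any 24th integer completes one of the 13 pairs, so 24 choices force a sum of 31.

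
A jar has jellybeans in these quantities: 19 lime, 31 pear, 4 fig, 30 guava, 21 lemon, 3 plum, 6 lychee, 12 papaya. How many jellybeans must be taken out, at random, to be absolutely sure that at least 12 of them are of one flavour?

Pigeonhole: put each drawn jellybean into a box by flavour. The largest draw with every box below 12 takes min(count, 11) from each flavour; flavours with fewer than 11 contribute all they have.
Σ min(cᵢ, 11) = 11 + 11 + 4 + 11 + 11 + 3 + 6 + 11 = 68.
Draw number 68 + 1 = 69 must push one box to 12.

69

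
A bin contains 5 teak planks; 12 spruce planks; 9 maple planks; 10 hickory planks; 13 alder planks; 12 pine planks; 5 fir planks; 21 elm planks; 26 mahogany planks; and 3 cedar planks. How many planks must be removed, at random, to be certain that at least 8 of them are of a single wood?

63

An adversary could hand out at most 7 planks per wood (teak, fir, cedar run out sooner): 5 + 7 + 7 + 7 + 7 + 7 + 5 + 7 + 7 + 3 = 62 planks and still no wood has 8.
One more plank lands in a wood already at 7, so 63 draws are enough and 62 are not.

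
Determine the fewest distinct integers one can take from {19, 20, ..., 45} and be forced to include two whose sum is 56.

19

Group the elements by complementary pair {x, 56−x}: {19,37}, {20,36}, {21,35}, …, giving 9 two-element pairs, the single value 28 (it cannot pair with itself since the integers are distinct), and 8 integers whose partner 56−x falls outside [19,45].
By the pigeonhole principle, treating each of those 18 groups as a pigeonhole, one can pick one integer per group — 18 integers — with no two summing to 56.
The 19th integer lands in an occupied pair, forcing a sum of 56.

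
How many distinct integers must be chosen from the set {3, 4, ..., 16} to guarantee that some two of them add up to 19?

8

Two chosen integers sum to 19 exactly when both halves of some pair {x, 19−x} with 3 ≤ x ≤ 19−x ≤ 16 are chosen — 7 such pairs.
Every element belongs to one of those pairs, so the worst case picks one from each: 7 integers.
The 8th integer has to be the second member of some pair, so 7 + 1 = 8.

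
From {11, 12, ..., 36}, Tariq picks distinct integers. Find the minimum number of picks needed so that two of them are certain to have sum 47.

Two chosen integers sum to 47 exactly when both halves of some pair {x, 47−x} with 11 ≤ x ≤ 47−x ≤ 36 are chosen — 13 such pairs.
Every element belongs to one of those pairs, so the worst case picks one from each: 13 integers.
The 14th integer has to be the second member of some pair, so 13 + 1 = 14.

14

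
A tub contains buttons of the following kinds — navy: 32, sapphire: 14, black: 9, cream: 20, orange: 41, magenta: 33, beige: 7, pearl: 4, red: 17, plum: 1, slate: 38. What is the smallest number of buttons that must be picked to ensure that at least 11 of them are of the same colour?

92

An adversary could hand out at most 10 buttons per colour (4 colours run out sooner): 10 + 10 + 9 + 10 + 10 + 10 + 7 + 4 + 10 + 1 + 10 = 91 buttons and still no colour has 11.
By pigeonhole, one more button lands in a colour already at 10, so 92 draws are enough and 91 are not.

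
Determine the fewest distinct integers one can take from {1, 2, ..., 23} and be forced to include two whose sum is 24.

Group the elements by complementary pair {x, 24−x}: {1,23}, {2,22}, {3,21}, …, giving 11 two-element pairs and the single value 12 (it cannot pair with itself since the integers are distinct).
Treating each of those 12 groups as a pigeonhole, one can pick one integer per group — 12 integers — with no two summing to 24.
The 13th integer lands in an occupied pair, forcing a sum of 24.

13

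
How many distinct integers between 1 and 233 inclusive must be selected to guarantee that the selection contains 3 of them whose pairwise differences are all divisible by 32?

65

Integers whose pairwise differences are multiples of 32 are exactly those sharing a remainder mod 32. The 32 residue classes mod 32 are the pigeonholes.
With 64 integers one could put 2 in each residue class and have no class reach 3.
The 65th integer pushes some class to 3, so 32·2 + 1 = 65.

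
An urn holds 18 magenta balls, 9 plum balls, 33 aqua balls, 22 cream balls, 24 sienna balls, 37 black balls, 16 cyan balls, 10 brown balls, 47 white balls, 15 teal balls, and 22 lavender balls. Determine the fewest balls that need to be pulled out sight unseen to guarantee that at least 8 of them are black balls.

In the worst case for collecting black balls, every non-black ball comes out first.
There are 18 + 9 + 33 + 22 + 24 + 16 + 10 + 47 + 15 + 22 = 216 non-black balls altogether.
After those, each further ball must be black, so 216 + 8 = 224 draws guarantee 8 black balls.

224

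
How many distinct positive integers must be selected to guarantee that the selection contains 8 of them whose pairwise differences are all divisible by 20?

Integers whose pairwise differences are multiples of 20 are exactly those sharing a remainder mod 20. The 20 residue classes mod 20 are the pigeonholes.
With 140 integers one could put 7 in each residue class and have no class reach 8.
The 141st integer pushes some class to 8, so 20·7 + 1 = 141.

141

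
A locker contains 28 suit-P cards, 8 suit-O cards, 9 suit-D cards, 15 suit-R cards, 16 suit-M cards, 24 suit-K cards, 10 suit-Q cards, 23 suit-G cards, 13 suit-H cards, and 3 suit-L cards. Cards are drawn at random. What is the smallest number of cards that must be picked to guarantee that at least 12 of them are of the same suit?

By pigeonhole, put each drawn card into a box by suit. The largest draw with every box below 12 takes min(count, 11) from each suit; suits with fewer than 11 contribute all they have.
Σ min(cᵢ, 11) = 11 + 8 + 9 + 11 + 11 + 11 + 10 + 11 + 11 + 3 = 96.
Draw number 96 + 1 = 97 must push one box to 12.

97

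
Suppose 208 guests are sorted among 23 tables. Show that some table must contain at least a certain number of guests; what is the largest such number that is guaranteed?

By the pigeonhole principle, the 23 tables are the holes and the 208 guests are the pigeons.
If every table held at most 9 guests, the total would be at most 23 × 9 = 207, which is less than 208.
So some table holds at least ⌈208/23⌉ = 10 guests.

10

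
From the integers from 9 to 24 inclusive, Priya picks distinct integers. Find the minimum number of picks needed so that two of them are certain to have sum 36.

A set avoiding the sum 36 can contain at most one of each pair {x, 36−x}, plus the 4 elements whose complement lies outside the range or equal to its own complement.
The integers 9, …, 18 (10 of them) are such a set: any two sum to at least 9+10 = 19 and at most 17+18 = 35 < 36.
By pigeonhole, any 11th integer completes one of the 6 pairs, so 11 choices force a sum of 36.

11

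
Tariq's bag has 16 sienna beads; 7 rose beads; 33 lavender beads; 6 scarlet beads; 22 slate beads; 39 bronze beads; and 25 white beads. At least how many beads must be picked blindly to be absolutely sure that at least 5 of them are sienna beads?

137

In the worst case for collecting sienna beads, every non-sienna bead comes out first.
There are 7 + 33 + 6 + 22 + 39 + 25 = 132 non-sienna beads altogether.
After those, each further bead must be sienna, so 132 + 5 = 137 draws guarantee 5 sienna beads.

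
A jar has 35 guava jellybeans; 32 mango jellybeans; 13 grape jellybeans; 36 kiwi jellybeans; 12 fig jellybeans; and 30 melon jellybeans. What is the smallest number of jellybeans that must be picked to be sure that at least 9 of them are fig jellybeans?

155

In the worst case for collecting fig jellybeans, every non-fig jellybean comes out first.
There are 35 + 32 + 13 + 36 + 30 = 146 non-fig jellybeans altogether.
After those, each further jellybean must be fig, so 146 + 9 = 155 draws guarantee 9 fig jellybeans.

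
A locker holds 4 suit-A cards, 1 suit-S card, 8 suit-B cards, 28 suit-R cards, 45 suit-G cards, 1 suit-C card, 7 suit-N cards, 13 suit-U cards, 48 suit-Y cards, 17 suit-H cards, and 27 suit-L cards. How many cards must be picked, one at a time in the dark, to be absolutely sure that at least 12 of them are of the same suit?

Pigeonhole: the 11 suits are the holes; the cards drawn are the pigeons.
To avoid 12 of any one suit, the worst case takes at most 11 of each suit, or every card of a suit that has fewer than 11.
That gives 4 + 1 + 8 + 11 + 11 + 1 + 7 + 11 + 11 + 11 + 11 = 87 cards with no suit reaching 12.
The next card forces some suit to 12, so 87 + 1 = 88.

88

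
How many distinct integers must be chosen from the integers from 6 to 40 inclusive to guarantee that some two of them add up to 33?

25

Two chosen integers sum to 33 exactly when both halves of some pair {x, 33−x} with 6 ≤ x ≤ 33−x ≤ 27 are chosen — 11 such pairs.
The remaining 13 elements (those with no distinct partner in range) can never complete a 33-sum, so the worst case takes all of them and one from each pair: 13 + 11 = 24.
The 25th integer has to be the second member of some pair, so 24 + 1 = 25.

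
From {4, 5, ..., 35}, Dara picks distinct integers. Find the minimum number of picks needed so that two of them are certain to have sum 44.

Group the elements by complementary pair {x, 44−x}: {9,35}, {10,34}, {11,33}, …, giving 13 two-element pairs, the single value 22 (it cannot pair with itself since the integers are distinct), and 5 integers whose partner 44−x falls outside [4,35].
Treating each of those 19 groups as a pigeonhole, one can pick one integer per group — 19 integers — with no two summing to 44.
The 20th integer lands in an occupied pair, forcing a sum of 44.

20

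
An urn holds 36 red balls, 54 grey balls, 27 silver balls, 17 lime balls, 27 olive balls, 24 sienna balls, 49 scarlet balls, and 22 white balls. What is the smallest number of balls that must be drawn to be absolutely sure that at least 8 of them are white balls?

In the worst case for collecting white balls, every non-white ball comes out first.
There are 36 + 54 + 27 + 17 + 27 + 24 + 49 = 234 non-white balls altogether.
After those, each further ball must be white, so 234 + 8 = 242 draws guarantee 8 white balls.

242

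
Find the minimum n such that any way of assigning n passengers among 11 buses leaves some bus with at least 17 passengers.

With 176 passengers one could put exactly 16 in each of the 11 buses, and no bus would reach 17.
By the pigeonhole principle, one more passenger must land in a bus that already has 16, giving it 17.
So 11 × 16 + 1 = 177 passengers are required.

177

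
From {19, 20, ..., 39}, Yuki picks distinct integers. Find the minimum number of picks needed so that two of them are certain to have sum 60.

13

A set avoiding the sum 60 can contain at most one of each pair {x, 60−x}, plus the 3 elements whose complement lies outside the range or equal to its own complement.
The integers 19, …, 30 (12 of them) are such a set: any two sum to at least 19+20 = 39 and at most 29+30 = 59 < 60.
By pigeonhole, any 13th integer completes one of the 9 pairs, so 13 choices force a sum of 60.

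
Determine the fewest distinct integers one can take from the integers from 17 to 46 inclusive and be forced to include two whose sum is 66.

A set avoiding the sum 66 can contain at most one of each pair {x, 66−x}, plus the 4 elements whose complement lies outside the range or equal to its own complement.
The integers 17, …, 33 (17 of them) are such a set: any two sum to at least 17+18 = 35 and at most 32+33 = 65 < 66.
By pigeonhole, any 18th integer completes one of the 13 pairs, so 18 choices force a sum of 66.

18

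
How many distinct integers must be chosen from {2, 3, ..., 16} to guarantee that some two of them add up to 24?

12

A set avoiding the sum 24 can contain at most one of each pair {x, 24−x}, plus the 7 elements whose complement lies outside the range or equal to its own complement.
The integers 2, …, 12 (11 of them) are such a set: any two sum to at least 2+3 = 5 and at most 11+12 = 23 < 24.
By the pigeonhole principle, any 12th integer completes one of the 4 pairs, so 12 choices force a sum of 24.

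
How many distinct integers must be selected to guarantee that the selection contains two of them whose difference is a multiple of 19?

Integers whose pairwise differences are multiples of 19 are exactly those sharing a remainder mod 19. Pigeonhole: the 19 residue classes mod 19 are the pigeonholes.
With 19 integers one could put 1 in each residue class and have no class reach 2.
The 20th integer pushes some class to 2, so 19·1 + 1 = 20.

20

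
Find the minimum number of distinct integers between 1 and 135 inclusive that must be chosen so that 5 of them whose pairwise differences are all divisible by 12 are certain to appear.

Integers whose pairwise differences are multiples of 12 are exactly those sharing a remainder mod 12. The 12 residue classes mod 12 are the pigeonholes.
With 48 integers one could put 4 in each residue class and have no class reach 5.
The 49th integer pushes some class to 5, so 12·4 + 1 = 49.

49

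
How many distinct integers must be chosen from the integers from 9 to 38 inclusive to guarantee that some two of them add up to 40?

Group the elements by complementary pair {x, 40−x}: {9,31}, {10,30}, {11,29}, …, giving 11 two-element pairs, the single value 20 (it cannot pair with itself since the integers are distinct), and 7 integers whose partner 40−x falls outside [9,38].
By the pigeonhole principle, treating each of those 19 groups as a pigeonhole, one can pick one integer per group — 19 integers — with no two summing to 40.
The 20th integer lands in an occupied pair, forcing a sum of 40.

20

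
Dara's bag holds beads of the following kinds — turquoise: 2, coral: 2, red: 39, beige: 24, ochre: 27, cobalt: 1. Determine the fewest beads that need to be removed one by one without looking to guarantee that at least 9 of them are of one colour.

30

Put each drawn bead into a box by colour. The largest draw with every box below 9 takes min(count, 8) from each colour; colours with fewer than 8 contribute all they have.
Σ min(cᵢ, 8) = 2 + 2 + 8 + 8 + 8 + 1 = 29.
Draw number 29 + 1 = 30 must push one box to 9.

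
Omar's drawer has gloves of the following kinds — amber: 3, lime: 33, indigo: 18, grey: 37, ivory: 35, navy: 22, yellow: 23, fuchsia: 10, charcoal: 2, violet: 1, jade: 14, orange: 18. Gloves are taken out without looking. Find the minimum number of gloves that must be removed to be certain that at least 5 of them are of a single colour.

43

An adversary could hand out at most 4 gloves per colour (amber, charcoal, violet run out sooner): 3 + 4 + 4 + 4 + 4 + 4 + 4 + 4 + 2 + 1 + 4 + 4 = 42 gloves and still no colour has 5.
By pigeonhole, one more glove lands in a colour already at 4, so 43 draws are enough and 42 are not.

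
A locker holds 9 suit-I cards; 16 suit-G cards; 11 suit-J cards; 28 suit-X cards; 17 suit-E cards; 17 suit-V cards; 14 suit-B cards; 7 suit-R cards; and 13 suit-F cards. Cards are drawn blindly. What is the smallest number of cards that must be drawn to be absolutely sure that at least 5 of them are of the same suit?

37

Pigeonhole: put each drawn card into a box by suit. The largest draw with every box below 5 takes min(count, 4) from each suit.
Σ min(cᵢ, 4) = 4 + 4 + 4 + 4 + 4 + 4 + 4 + 4 + 4 = 36.
Draw number 36 + 1 = 37 must push one box to 5.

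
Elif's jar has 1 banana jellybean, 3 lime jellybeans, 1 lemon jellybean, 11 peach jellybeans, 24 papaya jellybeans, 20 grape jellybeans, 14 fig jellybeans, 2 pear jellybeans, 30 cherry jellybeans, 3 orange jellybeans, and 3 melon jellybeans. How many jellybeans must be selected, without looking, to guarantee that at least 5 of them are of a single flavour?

34

The 11 flavours are the holes; the jellybeans drawn are the pigeons.
To avoid 5 of any one flavour, the worst case takes at most 4 of each flavour, or every jellybean of a flavour that has fewer than 4.
That gives 1 + 3 + 1 + 4 + 4 + 4 + 4 + 2 + 4 + 3 + 3 = 33 jellybeans with no flavour reaching 5.
The next jellybean forces some flavour to 5, so 33 + 1 = 34.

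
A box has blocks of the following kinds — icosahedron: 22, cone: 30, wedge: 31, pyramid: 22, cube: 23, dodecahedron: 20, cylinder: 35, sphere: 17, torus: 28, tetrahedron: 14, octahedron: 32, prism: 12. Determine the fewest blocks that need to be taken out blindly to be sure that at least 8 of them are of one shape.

85

By the pigeonhole principle, the 12 shapes are the holes; the blocks drawn are the pigeons.
To avoid 8 of any one shape, the worst case takes at most 7 of each shape.
That gives 7 + 7 + 7 + 7 + 7 + 7 + 7 + 7 + 7 + 7 + 7 + 7 = 84 blocks with no shape reaching 8.
The next block forces some shape to 8, so 84 + 1 = 85.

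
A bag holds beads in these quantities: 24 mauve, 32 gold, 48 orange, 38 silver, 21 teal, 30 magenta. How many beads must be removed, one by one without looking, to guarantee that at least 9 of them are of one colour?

49

The 6 colours are the holes; the beads drawn are the pigeons.
To avoid 9 of any one colour, the worst case takes at most 8 of each colour.
That gives 8 + 8 + 8 + 8 + 8 + 8 = 48 beads with no colour reaching 9.
The next bead forces some colour to 9, so 48 + 1 = 49.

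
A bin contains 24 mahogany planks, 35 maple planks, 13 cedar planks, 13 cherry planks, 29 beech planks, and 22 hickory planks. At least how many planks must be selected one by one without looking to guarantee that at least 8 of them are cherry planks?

131

In the worst case for collecting cherry planks, every non-cherry plank comes out first.
There are 24 + 35 + 13 + 29 + 22 = 123 non-cherry planks altogether.
After those, each further plank must be cherry, so 123 + 8 = 131 draws guarantee 8 cherry planks.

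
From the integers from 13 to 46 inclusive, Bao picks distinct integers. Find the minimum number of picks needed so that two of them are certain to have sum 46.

25

Group the elements by complementary pair {x, 46−x}: {13,33}, {14,32}, {15,31}, …, giving 10 two-element pairs, the single value 23 (it cannot pair with itself since the integers are distinct), and 13 integers whose partner 46−x falls outside [13,46].
By pigeonhole, treating each of those 24 groups as a pigeonhole, one can pick one integer per group — 24 integers — with no two summing to 46.
The 25th integer lands in an occupied pair, forcing a sum of 46.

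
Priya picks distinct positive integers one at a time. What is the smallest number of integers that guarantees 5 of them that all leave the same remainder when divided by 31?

The 31 residue classes mod 31 are the pigeonholes.
With 124 integers one could put 4 in each residue class and have no class reach 5.
The 125th integer pushes some class to 5, so 31·4 + 1 = 125.

125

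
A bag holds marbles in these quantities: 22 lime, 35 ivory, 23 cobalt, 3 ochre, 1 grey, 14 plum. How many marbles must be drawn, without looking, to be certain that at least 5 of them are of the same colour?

By pigeonhole, put each drawn marble into a box by colour. The largest draw with every box below 5 takes min(count, 4) from each colour; colours with fewer than 4 contribute all they have.
Σ min(cᵢ, 4) = 4 + 4 + 4 + 3 + 1 + 4 = 20.
Draw number 20 + 1 = 21 must push one box to 5.

21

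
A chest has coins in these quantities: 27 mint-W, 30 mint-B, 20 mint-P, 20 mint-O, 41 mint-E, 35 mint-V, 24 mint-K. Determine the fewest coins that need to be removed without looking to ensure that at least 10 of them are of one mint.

64

By the pigeonhole principle, put each drawn coin into a box by mint. The largest draw with every box below 10 takes min(count, 9) from each mint.
Σ min(cᵢ, 9) = 9 + 9 + 9 + 9 + 9 + 9 + 9 = 63.
Draw number 63 + 1 = 64 must push one box to 10.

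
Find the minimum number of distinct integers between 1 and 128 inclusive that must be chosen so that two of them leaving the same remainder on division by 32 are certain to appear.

33

By pigeonhole, the 32 residue classes mod 32 are the pigeonholes.
With 32 integers one could put 1 in each residue class and have no class reach 2.
The 33rd integer pushes some class to 2, so 32·1 + 1 = 33.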